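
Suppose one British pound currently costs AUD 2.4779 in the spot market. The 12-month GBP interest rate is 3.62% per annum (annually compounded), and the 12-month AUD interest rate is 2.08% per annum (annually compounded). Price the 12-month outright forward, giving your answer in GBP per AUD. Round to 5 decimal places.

T = 1 year.
Growth of 1 AUD over T: (1 + 0.0208)^1 = 1.020800.
Growth of 1 GBP over T: (1 + 0.0362)^1 = 1.036200.
So F = 2.4779 × 1.020800 / 1.036200 = 2.441073 (AUD/GBP).
Quoted the other way: 1/2.441073 = 0.40966 GBP per AUD.

0.40966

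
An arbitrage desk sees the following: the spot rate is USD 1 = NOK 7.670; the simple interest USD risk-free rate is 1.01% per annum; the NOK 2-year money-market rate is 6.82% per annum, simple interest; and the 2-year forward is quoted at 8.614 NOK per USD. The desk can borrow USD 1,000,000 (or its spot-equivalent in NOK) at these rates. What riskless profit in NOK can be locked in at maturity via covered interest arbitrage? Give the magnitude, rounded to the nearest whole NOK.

T = 2 years.
Route A — deposit USD, sell forward: 1,000,000 × 1.020200 × 8.614 = NOK 8,788,002.80.
Route B — convert at spot, deposit NOK: 1,000,000 × 7.670 × 1.136400 = NOK 8,716,188.00.
The quoted forward overvalues USD, so borrow NOK, buy USD at spot, deposit the USD at 1.01%, and sell the proceeds forward at 8.614.
The gap between the two covered legs is NOK 71,815.

NOK 71,815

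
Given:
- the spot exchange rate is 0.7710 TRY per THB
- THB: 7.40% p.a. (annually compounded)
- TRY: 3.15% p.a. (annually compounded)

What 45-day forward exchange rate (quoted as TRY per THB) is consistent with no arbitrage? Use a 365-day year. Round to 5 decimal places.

T = 45/365 years.
Growth of 1 TRY over T: (1 + 0.0315)^(45/365) = 1.003831.
Growth of 1 THB over T: (1 + 0.0740)^(45/365) = 1.0088404.
Forward (TRY per THB) = 0.771 × 1.003831 / 1.0088404 = 0.7671716.

0.76717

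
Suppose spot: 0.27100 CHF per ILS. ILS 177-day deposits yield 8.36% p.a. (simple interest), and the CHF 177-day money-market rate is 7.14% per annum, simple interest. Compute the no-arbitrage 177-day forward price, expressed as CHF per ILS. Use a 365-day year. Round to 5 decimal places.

T = 177/365 years.
CHF growth factor: 1 + 0.0714×177/365 = 1.0346241.
Growth of 1 ILS over T: 1 + 0.0836×177/365 = 1.0405403.
Forward (CHF per ILS) = 0.271 × 1.0346241 / 1.0405403 = 0.2694592.

0.26946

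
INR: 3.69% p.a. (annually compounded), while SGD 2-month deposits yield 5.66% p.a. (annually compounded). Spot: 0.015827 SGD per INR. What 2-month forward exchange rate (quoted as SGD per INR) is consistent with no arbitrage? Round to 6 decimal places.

0.015877

T = 2/12 years.
Growth of 1 SGD over T: (1 + 0.0566)^(2/12) = 1.0092183.
INR accumulates by (1 + 0.0369)^(2/12) = 1.0060575.
So F = 0.015827 × 1.0092183 / 1.0060575 = 0.01587672 (SGD/INR).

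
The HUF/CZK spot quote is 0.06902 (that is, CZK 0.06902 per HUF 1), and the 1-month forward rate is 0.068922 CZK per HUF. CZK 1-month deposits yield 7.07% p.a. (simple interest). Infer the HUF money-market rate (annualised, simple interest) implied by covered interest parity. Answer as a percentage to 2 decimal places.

8.79%

T = 1/12 years.
By CIP, F/S equals the CZK-to-HUF growth ratio: 0.068922/0.06902 = 0.9985801.
CZK growth factor: 1 + 0.0707×1/12 = 1.0058917.
That pins the HUF growth at 1.007322.
(1.007322 − 1)/T = 0.087864, i.e. 8.79%.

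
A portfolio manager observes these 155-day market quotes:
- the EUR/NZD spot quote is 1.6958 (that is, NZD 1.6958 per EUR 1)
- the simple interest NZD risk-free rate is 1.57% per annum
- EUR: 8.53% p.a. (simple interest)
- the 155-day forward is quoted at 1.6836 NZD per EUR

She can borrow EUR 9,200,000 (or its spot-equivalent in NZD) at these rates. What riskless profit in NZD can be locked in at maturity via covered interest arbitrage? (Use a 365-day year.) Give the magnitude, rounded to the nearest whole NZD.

NZD 344,811

T = 155/365 years.
Route A — deposit EUR, sell forward: 9,200,000 × 1.0362232877 × 1.6836 = NZD 16,050,186.85.
Route B — convert at spot, deposit NZD: 9,200,000 × 1.6958 × 1.0066671233 = NZD 15,705,376.19.
The quoted forward overvalues EUR, so borrow NZD, buy EUR at spot, deposit the EUR at 8.53%, and sell the proceeds forward at 1.6836.
Profit = 16,050,186.85 − 15,705,376.19 = NZD 344,811.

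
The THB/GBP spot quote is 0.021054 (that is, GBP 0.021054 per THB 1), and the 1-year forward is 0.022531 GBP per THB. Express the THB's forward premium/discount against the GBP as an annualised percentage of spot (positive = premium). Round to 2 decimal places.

T = 1 year.
(F − S)/S = (0.022531 − 0.021054)/0.021054 = 0.0701529.
Annualise by dividing by T: 0.0701529 / 1 = 0.070153 → 7.02%.

+7.02%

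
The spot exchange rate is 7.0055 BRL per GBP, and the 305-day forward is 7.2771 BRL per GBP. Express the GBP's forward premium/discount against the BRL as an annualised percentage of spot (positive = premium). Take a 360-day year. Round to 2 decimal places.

T = 305/360 years.
Period premium: (7.2771 − 7.0055)/7.0055 = 0.0387695.
Per annum: 0.0387695 / (305/360) = 0.045761 = 4.58%.

+4.58%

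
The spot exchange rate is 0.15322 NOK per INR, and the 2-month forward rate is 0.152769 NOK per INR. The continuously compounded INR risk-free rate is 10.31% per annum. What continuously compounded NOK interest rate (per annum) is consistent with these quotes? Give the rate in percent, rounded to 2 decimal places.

T = 2/12 years.
CIP gives F = S · g_NOK/g_INR, so g_NOK/g_INR = 0.152769/0.15322 = 0.9970565.
The INR side grows by e^(0.1031×2/12) = 1.0173318.
So the NOK growth factor = 1.0143373.
r = ln(1.0143373)/(2/12) = 0.085413 → 8.54%.

8.54%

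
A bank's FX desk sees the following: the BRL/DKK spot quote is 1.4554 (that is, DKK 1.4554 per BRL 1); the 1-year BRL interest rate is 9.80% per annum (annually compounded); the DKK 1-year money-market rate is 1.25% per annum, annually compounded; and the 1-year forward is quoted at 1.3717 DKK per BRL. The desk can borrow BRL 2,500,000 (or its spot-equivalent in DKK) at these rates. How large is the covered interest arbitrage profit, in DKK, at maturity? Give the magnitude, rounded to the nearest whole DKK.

T = 1 year.
Route A — deposit BRL, sell forward: 2,500,000 × 1.098000 × 1.3717 = DKK 3,765,316.50.
Route B — convert at spot, deposit DKK: 2,500,000 × 1.4554 × 1.012500 = DKK 3,683,981.25.
The quoted forward overvalues BRL, so borrow DKK, buy BRL at spot, deposit the BRL at 9.80%, and sell the proceeds forward at 1.3717.
Profit = 3,765,316.50 − 3,683,981.25 = DKK 81,335.

DKK 81,335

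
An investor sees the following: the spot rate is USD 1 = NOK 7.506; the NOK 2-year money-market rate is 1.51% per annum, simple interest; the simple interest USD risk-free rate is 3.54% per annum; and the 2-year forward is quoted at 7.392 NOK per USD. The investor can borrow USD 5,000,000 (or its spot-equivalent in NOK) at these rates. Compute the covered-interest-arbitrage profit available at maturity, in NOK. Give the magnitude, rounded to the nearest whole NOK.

NOK 913,362

T = 2 years.
Route A — deposit USD, sell forward: 5,000,000 × 1.070800 × 7.392 = NOK 39,576,768.00.
Route B — convert at spot, deposit NOK: 5,000,000 × 7.506 × 1.030200 = NOK 38,663,406.00.
The quoted forward overvalues USD, so borrow NOK, buy USD at spot, deposit the USD at 3.54%, and sell the proceeds forward at 7.392.
Profit = 39,576,768.00 − 38,663,406.00 = NOK 913,362.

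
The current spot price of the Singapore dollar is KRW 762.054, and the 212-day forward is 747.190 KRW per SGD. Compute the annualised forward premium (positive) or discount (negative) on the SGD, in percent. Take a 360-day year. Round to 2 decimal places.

-3.31%

T = 212/360 years.
SGD trades forward at -1.95052% vs spot over the period.
Annualise by dividing by T: -0.0195052 / (212/360) = -0.033122 → -3.31%.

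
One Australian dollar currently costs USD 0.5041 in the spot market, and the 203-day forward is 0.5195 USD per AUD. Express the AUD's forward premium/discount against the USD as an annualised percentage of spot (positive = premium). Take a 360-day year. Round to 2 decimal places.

T = 203/360 years.
Period premium: (0.5195 − 0.5041)/0.5041 = 0.0305495.
×(1/T) gives 5.42% p.a.

+5.42%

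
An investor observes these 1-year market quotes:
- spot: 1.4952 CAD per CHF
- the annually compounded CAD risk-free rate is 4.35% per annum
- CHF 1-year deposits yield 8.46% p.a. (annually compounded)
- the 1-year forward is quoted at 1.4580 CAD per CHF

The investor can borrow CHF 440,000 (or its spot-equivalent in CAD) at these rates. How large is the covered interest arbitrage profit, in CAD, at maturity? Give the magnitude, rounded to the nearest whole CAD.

T = 1 year.
Route A — deposit CHF, sell forward: 440,000 × 1.084600 × 1.4580 = CAD 695,792.59.
Route B — convert at spot, deposit CAD: 440,000 × 1.4952 × 1.043500 = CAD 686,506.13.
The quoted forward overvalues CHF, so borrow CAD, buy CHF at spot, deposit the CHF at 8.46%, and sell the proceeds forward at 1.4580.
Profit = 695,792.59 − 686,506.13 = CAD 9,286.

CAD 9,286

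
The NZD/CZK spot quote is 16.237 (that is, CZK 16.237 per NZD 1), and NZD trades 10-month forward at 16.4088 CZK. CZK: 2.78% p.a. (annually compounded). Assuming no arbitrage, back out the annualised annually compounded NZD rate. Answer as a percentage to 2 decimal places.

1.49%

T = 10/12 years.
By CIP, F/S equals the CZK-to-NZD growth ratio: 16.4088/16.237 = 1.0105808.
The CZK side grows by (1 + 0.0278)^(10/12) = 1.0231136.
Hence g_NZD = 1.0124016.
Annualise: 1.0124016^(12/10) − 1 = 0.014900 = 1.49%.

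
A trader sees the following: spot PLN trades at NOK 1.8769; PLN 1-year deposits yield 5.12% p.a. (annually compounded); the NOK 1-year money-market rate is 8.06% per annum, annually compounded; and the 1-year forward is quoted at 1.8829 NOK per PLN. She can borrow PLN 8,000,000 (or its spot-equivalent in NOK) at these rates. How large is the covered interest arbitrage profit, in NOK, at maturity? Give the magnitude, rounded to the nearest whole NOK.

T = 1 year.
Invest the PLN and cover forward: 8,000,000 × 1.051200 × 1.8829 = NOK 15,834,435.84.
Convert at spot and invest in NOK: 8,000,000 × 1.8769 × 1.080600 = NOK 16,225,425.12.
The quoted forward undervalues PLN, so borrow PLN, convert to NOK at spot, deposit the NOK at 8.06%, and buy PLN forward at 1.8829 to cover the loan.
The gap between the two covered legs is NOK 390,989.

NOK 390,989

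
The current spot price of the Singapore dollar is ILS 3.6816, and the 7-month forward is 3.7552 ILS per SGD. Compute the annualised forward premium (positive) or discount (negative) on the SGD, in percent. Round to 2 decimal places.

T = 7/12 years.
SGD trades forward at +1.99913% vs spot over the period.
Annualise by dividing by T: 0.0199913 / (7/12) = 0.034271 → 3.43%.

+3.43%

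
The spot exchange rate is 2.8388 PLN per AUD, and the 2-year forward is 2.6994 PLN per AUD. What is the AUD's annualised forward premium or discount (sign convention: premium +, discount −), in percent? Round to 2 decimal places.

-2.46%

T = 2 years.
AUD trades forward at -4.91053% vs spot over the period.
×(1/T) gives -2.46% p.a.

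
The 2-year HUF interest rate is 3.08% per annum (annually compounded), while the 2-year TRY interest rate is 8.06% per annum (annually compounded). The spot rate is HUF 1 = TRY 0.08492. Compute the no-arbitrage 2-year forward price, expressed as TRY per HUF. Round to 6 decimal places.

0.093324

T = 2 years.
TRY growth factor: (1 + 0.0806)^2 = 1.1676964.
HUF growth factor: (1 + 0.0308)^2 = 1.0625486.
Forward (TRY per HUF) = 0.08492 × 1.1676964 / 1.0625486 = 0.09332352.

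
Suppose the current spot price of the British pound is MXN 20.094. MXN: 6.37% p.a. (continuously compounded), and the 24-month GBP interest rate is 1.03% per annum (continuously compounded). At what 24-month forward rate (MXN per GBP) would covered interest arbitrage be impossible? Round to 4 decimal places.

22.3588

T = 2 years.
Growth of 1 MXN over T: e^(0.0637×2) = 1.13587128.
Growth of 1 GBP over T: e^(0.0103×2) = 1.02081364.
Forward (MXN per GBP) = 20.094 × 1.13587128 / 1.02081364 = 22.358829.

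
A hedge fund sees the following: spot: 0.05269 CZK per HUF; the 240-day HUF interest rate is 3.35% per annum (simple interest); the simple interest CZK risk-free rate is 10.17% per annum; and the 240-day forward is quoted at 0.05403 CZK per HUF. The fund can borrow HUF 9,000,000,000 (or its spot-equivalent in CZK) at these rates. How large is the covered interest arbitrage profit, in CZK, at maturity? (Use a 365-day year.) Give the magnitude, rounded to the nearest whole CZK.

T = 240/365 years.
Keep in HUF, deliver into the forward: 9,000,000,000·1.02202739726·0.05403 = CZK 496,981,262.47.
Swap to CZK now, deposit: 9,000,000,000·0.05269·1.06687123288 = CZK 505,921,007.34.
The quoted forward undervalues HUF, so borrow HUF, convert to CZK at spot, deposit the CZK at 10.17%, and buy HUF forward at 0.05403 to cover the loan.
Profit = 505,921,007.34 − 496,981,262.47 = CZK 8,939,745.

CZK 8,939,745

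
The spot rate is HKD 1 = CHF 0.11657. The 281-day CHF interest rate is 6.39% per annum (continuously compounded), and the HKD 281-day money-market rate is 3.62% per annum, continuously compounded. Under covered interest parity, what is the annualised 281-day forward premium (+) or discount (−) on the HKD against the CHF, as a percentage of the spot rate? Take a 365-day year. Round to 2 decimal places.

+2.80%

T = 281/365 years.
No-arbitrage forward: 0.11657 × 1.0504244 / 1.028261 = 0.11908258 CHF/HKD.
(F − S)/S ÷ T = (0.11908258 − 0.11657)/0.11657/(281/365) = 0.027998 → 2.80%.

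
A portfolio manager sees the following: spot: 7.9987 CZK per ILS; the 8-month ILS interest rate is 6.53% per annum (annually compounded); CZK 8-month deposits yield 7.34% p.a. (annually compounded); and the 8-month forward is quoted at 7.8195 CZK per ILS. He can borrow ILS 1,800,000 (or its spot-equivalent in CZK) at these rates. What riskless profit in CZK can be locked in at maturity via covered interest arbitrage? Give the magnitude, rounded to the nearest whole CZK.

CZK 412,483

T = 8/12 years.
Keep in ILS, deliver into the forward: 1,800,000·1.0430727939·7.8195 = CZK 14,681,353.88.
Swap to CZK now, deposit: 1,800,000·7.9987·1.0483534465 = CZK 15,093,836.48.
The quoted forward undervalues ILS, so borrow ILS, convert to CZK at spot, deposit the CZK at 7.34%, and buy ILS forward at 7.8195 to cover the loan.
The gap between the two covered legs is CZK 412,483.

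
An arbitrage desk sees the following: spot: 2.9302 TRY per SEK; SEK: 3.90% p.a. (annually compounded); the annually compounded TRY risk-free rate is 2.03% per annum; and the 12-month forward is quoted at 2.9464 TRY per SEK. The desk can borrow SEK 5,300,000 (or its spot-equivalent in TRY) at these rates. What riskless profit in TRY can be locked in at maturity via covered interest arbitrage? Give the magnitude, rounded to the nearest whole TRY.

TRY 379,621

T = 1 year.
Keep in SEK, deliver into the forward: 5,300,000·1.039000·2.9464 = TRY 16,224,940.88.
Swap to TRY now, deposit: 5,300,000·2.9302·1.020300 = TRY 15,845,320.22.
The quoted forward overvalues SEK, so borrow TRY, buy SEK at spot, deposit the SEK at 3.90%, and sell the proceeds forward at 2.9464.
The gap between the two covered legs is TRY 379,621.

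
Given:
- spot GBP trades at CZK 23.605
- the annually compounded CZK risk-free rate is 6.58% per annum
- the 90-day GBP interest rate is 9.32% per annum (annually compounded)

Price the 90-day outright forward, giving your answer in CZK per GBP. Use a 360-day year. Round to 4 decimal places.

T = 90/360 years.
Growth of 1 CZK over T: (1 + 0.0658)^(90/360) = 1.016059.
GBP accumulates by (1 + 0.0932)^(90/360) = 1.02252729.
CIP: F = S · (grow CZK)/(grow GBP) = 23.605 × 1.016059/1.02252729 = 23.455680 CZK per GBP.

23.4557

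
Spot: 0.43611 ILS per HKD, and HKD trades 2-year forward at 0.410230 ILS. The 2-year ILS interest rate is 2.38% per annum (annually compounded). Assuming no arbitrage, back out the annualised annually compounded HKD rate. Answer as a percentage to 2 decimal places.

5.56%

T = 2 years.
By CIP, F/S equals the ILS-to-HKD growth ratio: 0.41023/0.43611 = 0.9406572.
ILS growth factor: (1 + 0.0238)^2 = 1.0481664.
That pins the HKD growth at 1.1142916.
Annualise: 1.1142916^(1/2) − 1 = 0.055600 = 5.56%.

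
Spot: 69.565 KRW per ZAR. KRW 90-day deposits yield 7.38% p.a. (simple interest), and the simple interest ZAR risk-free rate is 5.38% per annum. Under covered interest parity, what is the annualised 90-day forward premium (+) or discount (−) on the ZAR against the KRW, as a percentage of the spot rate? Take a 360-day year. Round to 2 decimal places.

+1.97%

T = 90/360 years.
F = S · g_KRW/g_ZAR = 69.565 × 1.018450/1.013450 = 69.908209.
(F − S)/S ÷ T = (69.908209 − 69.565)/69.565/(90/360) = 0.019735 → 1.97%.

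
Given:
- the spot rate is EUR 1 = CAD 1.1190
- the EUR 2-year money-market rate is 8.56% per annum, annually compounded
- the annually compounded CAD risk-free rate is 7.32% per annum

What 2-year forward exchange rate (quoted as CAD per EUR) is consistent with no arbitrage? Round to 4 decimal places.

T = 2 years.
Growth of 1 CAD over T: (1 + 0.0732)^2 = 1.1517582.
Growth of 1 EUR over T: (1 + 0.0856)^2 = 1.1785274.
So F = 1.119 × 1.1517582 / 1.1785274 = 1.093583 (CAD/EUR).

1.0936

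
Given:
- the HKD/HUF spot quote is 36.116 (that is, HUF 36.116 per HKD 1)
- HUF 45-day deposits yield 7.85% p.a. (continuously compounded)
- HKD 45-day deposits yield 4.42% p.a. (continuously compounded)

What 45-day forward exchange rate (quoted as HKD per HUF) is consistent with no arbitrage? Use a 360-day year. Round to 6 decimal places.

0.027570

T = 45/360 years.
HUF growth factor: e^(0.0785×45/360) = 1.0098608.
Growth of 1 HKD over T: e^(0.0442×45/360) = 1.0055403.
So F = 36.116 × 1.0098608 / 1.0055403 = 36.27118 (HUF/HKD).
Invert for HKD per HUF: 1 / 36.27118 = 0.027570.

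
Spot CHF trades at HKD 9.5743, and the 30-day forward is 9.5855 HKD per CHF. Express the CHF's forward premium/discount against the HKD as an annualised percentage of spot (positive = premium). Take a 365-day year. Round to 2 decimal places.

+1.42%

T = 30/365 years.
(F − S)/S = (9.5855 − 9.5743)/9.5743 = 0.0011698.
×(1/T) gives 1.42% p.a.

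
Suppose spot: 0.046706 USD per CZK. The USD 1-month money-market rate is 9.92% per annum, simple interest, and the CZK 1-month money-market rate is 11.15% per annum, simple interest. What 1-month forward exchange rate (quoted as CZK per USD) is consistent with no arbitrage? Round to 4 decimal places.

21.4323

T = 1/12 years.
USD accumulates by 1 + 0.0992×1/12 = 1.00826667.
Growth of 1 CZK over T: 1 + 0.1115×1/12 = 1.00929167.
CIP: F = S · (grow USD)/(grow CZK) = 0.046706 × 1.00826667/1.00929167 = 0.046658567 USD per CZK.
Quoted the other way: 1/0.046658567 = 21.4323 CZK per USD.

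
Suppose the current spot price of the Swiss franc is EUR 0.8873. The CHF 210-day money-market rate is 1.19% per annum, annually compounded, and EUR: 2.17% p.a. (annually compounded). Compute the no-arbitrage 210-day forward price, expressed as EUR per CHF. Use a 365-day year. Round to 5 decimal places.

0.89223

T = 210/365 years.
EUR accumulates by (1 + 0.0217)^(210/365) = 1.012428.
CHF growth factor: (1 + 0.0119)^(210/365) = 1.0068294.
Forward (EUR per CHF) = 0.8873 × 1.012428 / 1.0068294 = 0.8922339.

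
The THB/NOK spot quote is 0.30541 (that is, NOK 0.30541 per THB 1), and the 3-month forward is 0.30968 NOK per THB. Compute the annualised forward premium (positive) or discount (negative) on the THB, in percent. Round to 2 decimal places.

T = 3/12 years.
THB trades forward at +1.39812% vs spot over the period.
Per annum: 0.0139812 / (3/12) = 0.055925 = 5.59%.

+5.59%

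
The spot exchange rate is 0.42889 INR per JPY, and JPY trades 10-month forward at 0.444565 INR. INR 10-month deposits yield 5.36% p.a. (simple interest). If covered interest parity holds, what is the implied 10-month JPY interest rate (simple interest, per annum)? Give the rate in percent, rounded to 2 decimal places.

T = 10/12 years.
F/S = 0.444565/0.42889 = 1.0365478 = (growth of INR) / (growth of JPY).
INR growth factor: 1 + 0.0536×10/12 = 1.0446667.
Hence g_JPY = 1.0078326.
r = (1.0078326 − 1)/(10/12) = 0.009399 → 0.94%.

0.94%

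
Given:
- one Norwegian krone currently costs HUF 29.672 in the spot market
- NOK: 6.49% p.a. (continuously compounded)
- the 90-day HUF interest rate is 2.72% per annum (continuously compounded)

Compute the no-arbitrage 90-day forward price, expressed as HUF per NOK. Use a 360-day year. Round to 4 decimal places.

T = 90/360 years.
HUF growth factor: e^(0.0272×90/360) = 1.00682317.
Growth of 1 NOK over T: e^(0.0649×90/360) = 1.01635734.
Forward (HUF per NOK) = 29.672 × 1.00682317 / 1.01635734 = 29.393655.

29.3937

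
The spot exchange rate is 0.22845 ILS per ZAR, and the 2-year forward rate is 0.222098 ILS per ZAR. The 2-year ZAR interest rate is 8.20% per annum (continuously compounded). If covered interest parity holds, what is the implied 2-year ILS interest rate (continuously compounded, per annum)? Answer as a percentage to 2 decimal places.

T = 2 years.
By CIP, F/S equals the ILS-to-ZAR growth ratio: 0.222098/0.22845 = 0.9721952.
The ZAR side grows by e^(0.0820×2) = 1.1782143.
That pins the ILS growth at 1.1454543.
Take logs: ln 1.1454543 / 2 = 0.067901, so 6.79%.

6.79%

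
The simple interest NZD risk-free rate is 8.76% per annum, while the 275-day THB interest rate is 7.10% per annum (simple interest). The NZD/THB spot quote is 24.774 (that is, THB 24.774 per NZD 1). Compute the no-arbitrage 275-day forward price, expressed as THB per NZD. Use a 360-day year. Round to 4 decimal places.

T = 275/360 years.
Growth of 1 THB over T: 1 + 0.0710×275/360 = 1.05423611.
NZD growth factor: 1 + 0.0876×275/360 = 1.06691667.
Forward (THB per NZD) = 24.774 × 1.05423611 / 1.06691667 = 24.479555.

24.4796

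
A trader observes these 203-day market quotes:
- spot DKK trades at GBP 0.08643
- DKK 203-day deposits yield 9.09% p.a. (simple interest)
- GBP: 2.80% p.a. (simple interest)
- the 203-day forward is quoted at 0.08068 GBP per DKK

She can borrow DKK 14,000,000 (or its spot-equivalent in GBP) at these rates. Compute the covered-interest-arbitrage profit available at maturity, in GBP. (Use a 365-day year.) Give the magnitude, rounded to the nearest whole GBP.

GBP 42,240

T = 203/365 years.
Invest the DKK and cover forward: 14,000,000 × 1.050555342 × 0.08068 = GBP 1,186,623.27.
Convert at spot and invest in GBP: 14,000,000 × 0.08643 × 1.015572603 = GBP 1,228,863.16.
The quoted forward undervalues DKK, so borrow DKK, convert to GBP at spot, deposit the GBP at 2.80%, and buy DKK forward at 0.08068 to cover the loan.
The gap between the two covered legs is GBP 42,240.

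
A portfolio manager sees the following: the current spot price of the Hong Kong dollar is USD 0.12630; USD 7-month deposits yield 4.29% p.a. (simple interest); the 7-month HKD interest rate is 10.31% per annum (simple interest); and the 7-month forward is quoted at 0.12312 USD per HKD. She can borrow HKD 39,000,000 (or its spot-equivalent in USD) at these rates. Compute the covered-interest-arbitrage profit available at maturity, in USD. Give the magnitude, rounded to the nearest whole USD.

USD 41,495

T = 7/12 years.
Route A — deposit HKD, sell forward: 39,000,000 × 1.060141667 × 0.12312 = USD 5,090,461.04.
Route B — convert at spot, deposit USD: 39,000,000 × 0.12630 × 1.025025 = USD 5,048,965.64.
The quoted forward overvalues HKD, so borrow USD, buy HKD at spot, deposit the HKD at 10.31%, and sell the proceeds forward at 0.12312.
The gap between the two covered legs is USD 41,495.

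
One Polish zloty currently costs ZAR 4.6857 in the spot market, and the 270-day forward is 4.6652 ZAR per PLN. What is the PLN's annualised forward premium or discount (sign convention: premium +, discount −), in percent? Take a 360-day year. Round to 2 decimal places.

-0.58%

T = 270/360 years.
(F − S)/S = (4.6652 − 4.6857)/4.6857 = -0.0043750.
Annualise by dividing by T: -0.0043750 / (270/360) = -0.005833 → -0.58%.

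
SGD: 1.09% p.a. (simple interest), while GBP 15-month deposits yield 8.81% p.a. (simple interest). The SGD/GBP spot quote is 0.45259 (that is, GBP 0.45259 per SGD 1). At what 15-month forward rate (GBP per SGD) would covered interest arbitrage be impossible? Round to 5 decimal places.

0.49568

T = 15/12 years.
Growth of 1 GBP over T: 1 + 0.0881×15/12 = 1.110125.
SGD growth factor: 1 + 0.0109×15/12 = 1.013625.
CIP: F = S · (grow GBP)/(grow SGD) = 0.45259 × 1.110125/1.013625 = 0.4956779 GBP per SGD.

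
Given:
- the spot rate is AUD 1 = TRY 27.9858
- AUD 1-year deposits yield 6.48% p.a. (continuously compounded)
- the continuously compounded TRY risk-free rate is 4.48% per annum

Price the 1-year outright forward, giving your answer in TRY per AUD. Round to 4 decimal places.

27.4316

T = 1 year.
TRY growth factor: e^(0.0448×1) = 1.04581868.
AUD growth factor: e^(0.0648×1) = 1.06694561.
Forward (TRY per AUD) = 27.9858 × 1.04581868 / 1.06694561 = 27.431644.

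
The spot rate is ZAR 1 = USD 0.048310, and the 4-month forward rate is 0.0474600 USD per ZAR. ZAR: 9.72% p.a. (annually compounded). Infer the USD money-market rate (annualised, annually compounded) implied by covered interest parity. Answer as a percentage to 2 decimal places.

4.03%

T = 4/12 years.
CIP gives F = S · g_USD/g_ZAR, so g_USD/g_ZAR = 0.04746/0.04831 = 0.9824053.
The ZAR side grows by (1 + 0.0972)^(4/12) = 1.0314035.
Hence g_USD = 1.0132563.
Annualise: 1.0132563^(12/4) − 1 = 0.040298 = 4.03%.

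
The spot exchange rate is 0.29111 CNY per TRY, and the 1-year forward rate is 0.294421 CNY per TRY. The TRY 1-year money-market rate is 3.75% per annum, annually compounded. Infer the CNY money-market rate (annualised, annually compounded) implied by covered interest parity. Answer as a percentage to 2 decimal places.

4.93%

T = 1 year.
F/S = 0.294421/0.29111 = 1.0113737 = (growth of CNY) / (growth of TRY).
The TRY side grows by (1 + 0.0375)^1 = 1.037500.
That pins the CNY growth at 1.0493002.
r = 1.0493002^(1/1) − 1 = 0.049300 → 4.93%.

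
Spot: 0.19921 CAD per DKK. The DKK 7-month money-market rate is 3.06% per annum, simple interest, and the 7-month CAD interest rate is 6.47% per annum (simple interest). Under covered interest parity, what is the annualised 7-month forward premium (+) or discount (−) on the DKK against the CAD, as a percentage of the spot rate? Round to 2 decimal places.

T = 7/12 years.
No-arbitrage forward: 0.19921 × 1.0377417 / 1.017850 = 0.20310313 CAD/DKK.
Annualised premium = (F − S)/S × (1/T) = (0.20310313 − 0.19921)/0.19921 ÷ (7/12) = 3.35%.

+3.35%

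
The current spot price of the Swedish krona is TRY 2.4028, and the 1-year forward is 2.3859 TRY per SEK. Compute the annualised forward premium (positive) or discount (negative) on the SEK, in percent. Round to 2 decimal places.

T = 1 year.
Period premium: (2.3859 − 2.4028)/2.4028 = -0.0070335.
Per annum: -0.0070335 / 1 = -0.007033 = -0.70%.

-0.70%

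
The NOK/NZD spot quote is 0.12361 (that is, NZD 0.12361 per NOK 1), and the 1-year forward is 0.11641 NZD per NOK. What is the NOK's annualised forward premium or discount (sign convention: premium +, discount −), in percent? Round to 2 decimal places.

T = 1 year.
NOK trades forward at -5.82477% vs spot over the period.
×(1/T) gives -5.82% p.a.

-5.82%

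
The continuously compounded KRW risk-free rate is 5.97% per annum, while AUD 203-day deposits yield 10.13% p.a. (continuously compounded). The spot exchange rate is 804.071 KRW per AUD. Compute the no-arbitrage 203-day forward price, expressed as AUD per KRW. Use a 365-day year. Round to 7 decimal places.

0.0012728

T = 203/365 years.
KRW growth factor: e^(0.0597×203/365) = 1.0337604.
AUD accumulates by e^(0.1013×203/365) = 1.0579567.
So F = 804.071 × 1.0337604 / 1.0579567 = 785.6813 (KRW/AUD).
Invert for AUD per KRW: 1 / 785.6813 = 0.0012728.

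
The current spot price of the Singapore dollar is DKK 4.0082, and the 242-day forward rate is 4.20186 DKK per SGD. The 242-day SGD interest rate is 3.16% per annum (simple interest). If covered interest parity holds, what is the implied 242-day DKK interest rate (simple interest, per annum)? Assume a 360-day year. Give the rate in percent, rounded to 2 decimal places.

T = 242/360 years.
F/S = 4.20186/4.0082 = 1.0483160 = (growth of DKK) / (growth of SGD).
The SGD side grows by 1 + 0.0316×242/360 = 1.0212422.
So the DKK growth factor = 1.0705845.
(1.0705845 − 1)/T = 0.105002, i.e. 10.50%.

10.50%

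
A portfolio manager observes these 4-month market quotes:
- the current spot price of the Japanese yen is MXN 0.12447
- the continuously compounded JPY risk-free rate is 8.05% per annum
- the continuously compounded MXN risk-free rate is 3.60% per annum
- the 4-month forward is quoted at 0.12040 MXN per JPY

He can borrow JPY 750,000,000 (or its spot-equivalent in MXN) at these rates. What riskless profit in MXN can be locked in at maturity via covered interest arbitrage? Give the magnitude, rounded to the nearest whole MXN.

T = 4/12 years.
Route A — deposit JPY, sell forward: 750,000,000 × 1.0271965891 × 0.12040 = MXN 92,755,852.00.
Route B — convert at spot, deposit MXN: 750,000,000 × 0.12447 × 1.0120722889 = MXN 94,479,478.35.
The quoted forward undervalues JPY, so borrow JPY, convert to MXN at spot, deposit the MXN at 3.60%, and buy JPY forward at 0.12040 to cover the loan.
Profit = 94,479,478.35 − 92,755,852.00 = MXN 1,723,626.

MXN 1,723,626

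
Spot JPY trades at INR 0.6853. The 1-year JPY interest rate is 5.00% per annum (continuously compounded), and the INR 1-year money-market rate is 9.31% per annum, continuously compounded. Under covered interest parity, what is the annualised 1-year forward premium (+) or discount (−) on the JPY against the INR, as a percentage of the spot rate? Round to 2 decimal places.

+4.40%

T = 1 year.
F = S · g_INR/g_JPY = 0.6853 × 1.0975715/1.0512711 = 0.7154822.
Annualised premium = (F − S)/S × (1/T) = (0.7154822 − 0.6853)/0.6853 ÷ 1 = 4.40%.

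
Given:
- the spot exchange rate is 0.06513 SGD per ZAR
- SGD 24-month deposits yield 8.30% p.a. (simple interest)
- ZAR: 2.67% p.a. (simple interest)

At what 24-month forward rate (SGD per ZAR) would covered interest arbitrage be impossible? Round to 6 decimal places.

0.072092

T = 2 years.
Growth of 1 SGD over T: 1 + 0.0830×2 = 1.166000.
ZAR growth factor: 1 + 0.0267×2 = 1.053400.
Forward (SGD per ZAR) = 0.06513 × 1.166000 / 1.053400 = 0.07209187.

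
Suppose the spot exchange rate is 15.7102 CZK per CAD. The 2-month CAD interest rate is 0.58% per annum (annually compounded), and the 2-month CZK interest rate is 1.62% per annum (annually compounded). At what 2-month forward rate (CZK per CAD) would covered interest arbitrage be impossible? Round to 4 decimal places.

15.7372

T = 2/12 years.
Growth of 1 CZK over T: (1 + 0.0162)^(2/12) = 1.00268195.
CAD growth factor: (1 + 0.0058)^(2/12) = 1.00096434.
So F = 15.7102 × 1.00268195 / 1.00096434 = 15.737158 (CZK/CAD).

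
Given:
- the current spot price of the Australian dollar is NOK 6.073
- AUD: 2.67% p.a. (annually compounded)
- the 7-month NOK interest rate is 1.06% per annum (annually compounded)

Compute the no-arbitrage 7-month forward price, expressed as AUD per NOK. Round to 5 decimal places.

0.16619

T = 7/12 years.
NOK accumulates by (1 + 0.0106)^(7/12) = 1.0061697.
Growth of 1 AUD over T: (1 + 0.0267)^(7/12) = 1.0154894.
So F = 6.073 × 1.0061697 / 1.0154894 = 6.017265 (NOK/AUD).
Quoted the other way: 1/6.017265 = 0.16619 AUD per NOK.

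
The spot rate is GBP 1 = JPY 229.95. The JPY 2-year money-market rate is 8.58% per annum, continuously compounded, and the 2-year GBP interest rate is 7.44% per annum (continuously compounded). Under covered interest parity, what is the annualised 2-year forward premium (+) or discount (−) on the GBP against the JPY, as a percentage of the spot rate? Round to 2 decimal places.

+1.15%

T = 2 years.
F = S · g_JPY/g_GBP = 229.95 × 1.1872029/1.1604409 = 235.25309.
(F − S)/S ÷ T = (235.25309 − 229.95)/229.95/2 = 0.011531 → 1.15%.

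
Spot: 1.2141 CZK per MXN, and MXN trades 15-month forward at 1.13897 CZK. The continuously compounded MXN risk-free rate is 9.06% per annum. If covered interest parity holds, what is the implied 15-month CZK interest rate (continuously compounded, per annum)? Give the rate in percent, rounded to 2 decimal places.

T = 15/12 years.
CIP gives F = S · g_CZK/g_MXN, so g_CZK/g_MXN = 1.13897/1.2141 = 0.9381188.
The MXN side grows by e^(0.0906×15/12) = 1.1199119.
So the CZK growth factor = 1.0506104.
Take logs: ln 1.0506104 / (15/12) = 0.039497, so 3.95%.

3.95%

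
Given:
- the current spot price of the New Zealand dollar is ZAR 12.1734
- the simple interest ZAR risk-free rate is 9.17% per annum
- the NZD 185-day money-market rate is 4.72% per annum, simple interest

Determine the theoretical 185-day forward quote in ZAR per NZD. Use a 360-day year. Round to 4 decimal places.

12.4452

T = 185/360 years.
ZAR accumulates by 1 + 0.0917×185/360 = 1.04712361.
Growth of 1 NZD over T: 1 + 0.0472×185/360 = 1.02425556.
Forward (ZAR per NZD) = 12.1734 × 1.04712361 / 1.02425556 = 12.445190.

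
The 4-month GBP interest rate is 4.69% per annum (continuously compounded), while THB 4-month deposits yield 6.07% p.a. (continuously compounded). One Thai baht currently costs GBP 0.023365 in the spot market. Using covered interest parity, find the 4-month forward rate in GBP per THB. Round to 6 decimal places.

T = 4/12 years.
Growth of 1 GBP over T: e^(0.0469×4/12) = 1.0157562.
THB accumulates by e^(0.0607×4/12) = 1.0204394.
So F = 0.023365 × 1.0157562 / 1.0204394 = 0.02325777 (GBP/THB).

0.023258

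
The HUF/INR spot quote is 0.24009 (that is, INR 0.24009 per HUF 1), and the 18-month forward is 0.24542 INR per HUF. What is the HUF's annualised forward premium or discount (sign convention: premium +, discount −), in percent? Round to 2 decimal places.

+1.48%

T = 18/12 years.
Period premium: (0.24542 − 0.24009)/0.24009 = 0.0222000.
×(1/T) gives 1.48% p.a.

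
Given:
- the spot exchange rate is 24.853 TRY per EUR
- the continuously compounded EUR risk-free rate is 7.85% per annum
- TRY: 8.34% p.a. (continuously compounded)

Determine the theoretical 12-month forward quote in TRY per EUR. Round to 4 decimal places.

24.9751

T = 1 year.
TRY growth factor: e^(0.0834×1) = 1.08697651.
Growth of 1 EUR over T: e^(0.0785×1) = 1.08166336.
So F = 24.853 × 1.08697651 / 1.08166336 = 24.975078 (TRY/EUR).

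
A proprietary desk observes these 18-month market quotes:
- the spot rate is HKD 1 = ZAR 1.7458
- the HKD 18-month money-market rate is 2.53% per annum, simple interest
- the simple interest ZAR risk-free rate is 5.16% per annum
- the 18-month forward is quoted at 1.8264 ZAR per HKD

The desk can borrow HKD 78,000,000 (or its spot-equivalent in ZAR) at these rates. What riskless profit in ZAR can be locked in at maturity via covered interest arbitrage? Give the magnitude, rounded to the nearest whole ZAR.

ZAR 1,153,383

T = 18/12 years.
Keep in HKD, deliver into the forward: 78,000,000·1.037950·1.8264 = ZAR 147,865,526.64.
Swap to ZAR now, deposit: 78,000,000·1.7458·1.077400 = ZAR 146,712,143.76.
The quoted forward overvalues HKD, so borrow ZAR, buy HKD at spot, deposit the HKD at 2.53%, and sell the proceeds forward at 1.8264.
Profit = 147,865,526.64 − 146,712,143.76 = ZAR 1,153,383.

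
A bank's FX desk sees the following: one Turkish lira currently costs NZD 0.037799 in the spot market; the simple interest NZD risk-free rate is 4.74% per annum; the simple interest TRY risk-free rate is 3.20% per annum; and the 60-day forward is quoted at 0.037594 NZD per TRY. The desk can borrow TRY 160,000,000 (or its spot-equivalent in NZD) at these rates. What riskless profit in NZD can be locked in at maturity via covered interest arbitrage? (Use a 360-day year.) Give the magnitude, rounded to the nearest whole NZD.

NZD 48,498

T = 60/360 years.
Route A — deposit TRY, sell forward: 160,000,000 × 1.005333333 × 0.037594 = NZD 6,047,120.21.
Route B — convert at spot, deposit NZD: 160,000,000 × 0.037799 × 1.007900 = NZD 6,095,617.94.
The quoted forward undervalues TRY, so borrow TRY, convert to NZD at spot, deposit the NZD at 4.74%, and buy TRY forward at 0.037594 to cover the loan.
Profit = 6,095,617.94 − 6,047,120.21 = NZD 48,498.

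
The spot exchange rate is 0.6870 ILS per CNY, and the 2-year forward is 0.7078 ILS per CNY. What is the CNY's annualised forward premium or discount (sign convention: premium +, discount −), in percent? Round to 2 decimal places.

+1.51%

T = 2 years.
CNY trades forward at +3.02766% vs spot over the period.
Per annum: 0.0302766 / 2 = 0.015138 = 1.51%.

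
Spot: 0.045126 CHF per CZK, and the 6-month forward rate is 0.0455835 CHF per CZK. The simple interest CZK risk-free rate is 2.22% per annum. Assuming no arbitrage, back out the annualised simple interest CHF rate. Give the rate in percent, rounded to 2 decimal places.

T = 6/12 years.
By CIP, F/S equals the CHF-to-CZK growth ratio: 0.0455835/0.045126 = 1.0101383.
CZK growth factor: 1 + 0.0222×6/12 = 1.011100.
So the CHF growth factor = 1.0213508.
(1.0213508 − 1)/T = 0.042702, i.e. 4.27%.

4.27%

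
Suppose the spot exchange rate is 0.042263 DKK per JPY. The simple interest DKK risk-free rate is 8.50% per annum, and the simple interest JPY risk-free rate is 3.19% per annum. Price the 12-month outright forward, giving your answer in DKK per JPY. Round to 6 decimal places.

T = 1 year.
Growth of 1 DKK over T: 1 + 0.0850×1 = 1.085000.
JPY growth factor: 1 + 0.0319×1 = 1.031900.
Forward (DKK per JPY) = 0.042263 × 1.085000 / 1.031900 = 0.04443779.

0.044438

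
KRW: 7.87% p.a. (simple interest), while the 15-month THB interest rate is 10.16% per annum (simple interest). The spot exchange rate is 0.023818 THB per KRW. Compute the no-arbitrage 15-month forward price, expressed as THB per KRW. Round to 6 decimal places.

0.024439

T = 15/12 years.
THB growth factor: 1 + 0.1016×15/12 = 1.127000.
KRW accumulates by 1 + 0.0787×15/12 = 1.098375.
CIP: F = S · (grow THB)/(grow KRW) = 0.023818 × 1.127000/1.098375 = 0.02443873 THB per KRW.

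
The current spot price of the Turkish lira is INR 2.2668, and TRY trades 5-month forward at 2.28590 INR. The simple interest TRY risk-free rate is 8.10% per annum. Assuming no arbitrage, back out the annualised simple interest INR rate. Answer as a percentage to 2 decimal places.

T = 5/12 years.
CIP gives F = S · g_INR/g_TRY, so g_INR/g_TRY = 2.2859/2.2668 = 1.0084260.
The TRY side grows by 1 + 0.0810×5/12 = 1.033750.
That pins the INR growth at 1.0424604.
(1.0424604 − 1)/T = 0.101905, i.e. 10.19%.

10.19%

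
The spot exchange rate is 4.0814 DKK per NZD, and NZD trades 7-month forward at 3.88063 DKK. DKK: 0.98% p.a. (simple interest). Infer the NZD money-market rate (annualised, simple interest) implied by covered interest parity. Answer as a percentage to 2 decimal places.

T = 7/12 years.
CIP gives F = S · g_DKK/g_NZD, so g_DKK/g_NZD = 3.88063/4.0814 = 0.9508085.
DKK growth factor: 1 + 0.0098×7/12 = 1.0057167.
So the NZD growth factor = 1.057749.
r = (1.057749 − 1)/(7/12) = 0.098998 → 9.90%.

9.90%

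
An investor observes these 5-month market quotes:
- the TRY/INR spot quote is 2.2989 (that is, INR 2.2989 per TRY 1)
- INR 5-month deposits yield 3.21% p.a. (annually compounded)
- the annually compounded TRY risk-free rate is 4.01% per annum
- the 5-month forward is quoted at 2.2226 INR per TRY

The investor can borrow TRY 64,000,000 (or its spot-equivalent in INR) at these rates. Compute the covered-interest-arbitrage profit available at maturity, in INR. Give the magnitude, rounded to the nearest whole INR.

T = 5/12 years.
Invest the TRY and cover forward: 64,000,000 × 1.01651694713 × 2.2226 = INR 144,595,876.27.
Convert at spot and invest in INR: 64,000,000 × 2.2989 × 1.01325185506 = INR 149,079,340.13.
The quoted forward undervalues TRY, so borrow TRY, convert to INR at spot, deposit the INR at 3.21%, and buy TRY forward at 2.2226 to cover the loan.
Arbitrage profit = |144,595,876.27 − 149,079,340.13| = INR 4,483,464.

INR 4,483,464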